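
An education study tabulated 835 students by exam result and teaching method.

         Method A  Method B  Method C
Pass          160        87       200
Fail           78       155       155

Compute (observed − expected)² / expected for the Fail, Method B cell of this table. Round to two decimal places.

Row total (Fail) = 388; column total (Method B) = 242; N = 835.
Expected count E = 388 × 242 / 835 = 112.4503.
Contribution = (O − E)²/E = (155 − 112.4503)² / 112.4503 = 16.10.

16.10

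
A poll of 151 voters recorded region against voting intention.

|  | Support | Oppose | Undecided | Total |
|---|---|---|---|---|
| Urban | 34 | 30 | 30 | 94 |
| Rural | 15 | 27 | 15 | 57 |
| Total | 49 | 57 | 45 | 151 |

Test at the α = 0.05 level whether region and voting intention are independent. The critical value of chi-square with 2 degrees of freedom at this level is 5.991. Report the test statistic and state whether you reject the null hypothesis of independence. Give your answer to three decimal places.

Grand total N = 151.
Expected counts (row total × column total / N):
  Urban, Support: 94×49/151 = 30.5033
  Urban, Oppose: 94×57/151 = 35.4834
  Urban, Undecided: 94×45/151 = 28.0132
  Rural, Support: 57×49/151 = 18.4967
  Rural, Oppose: 57×57/151 = 21.5166
  Rural, Undecided: 57×45/151 = 16.9868
Contributions (O − E)²/E:
  (34 − 30.5033)²/30.5033 = 0.4008
  (30 − 35.4834)²/35.4834 = 0.8474
  (30 − 28.0132)²/28.0132 = 0.1409
  (15 − 18.4967)²/18.4967 = 0.6610
  (27 − 21.5166)²/21.5166 = 1.3974
  (15 − 16.9868)²/16.9868 = 0.2324
χ² = 0.4008 + 0.8474 + 0.1409 + 0.6610 + 1.3974 + 0.2324 = 3.680
df = (2−1)(3−1) = 2. Since 3.680 < 5.991, fail to reject the null hypothesis of independence at α = 0.05.

3.680; fail to reject H₀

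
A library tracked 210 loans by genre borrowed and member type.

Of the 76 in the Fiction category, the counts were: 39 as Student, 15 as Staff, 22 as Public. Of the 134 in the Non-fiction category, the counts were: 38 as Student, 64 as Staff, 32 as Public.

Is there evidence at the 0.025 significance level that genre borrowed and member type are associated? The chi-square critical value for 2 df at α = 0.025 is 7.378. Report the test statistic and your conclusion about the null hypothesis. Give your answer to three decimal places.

17.579; reject H₀

Row totals: 76, 134. Column totals: 77, 79, 54. Grand total N = 210.
Expected counts (row total × column total / N):
  Fiction, Student: 76×77/210 = 27.8667
  Fiction, Staff: 76×79/210 = 28.5905
  Fiction, Public: 76×54/210 = 19.5429
  Non-fiction, Student: 134×77/210 = 49.1333
  Non-fiction, Staff: 134×79/210 = 50.4095
  Non-fiction, Public: 134×54/210 = 34.4571
Contributions (O − E)²/E:
  (39 − 27.8667)²/27.8667 = 4.4480
  (15 − 28.5905)²/28.5905 = 6.4602
  (22 − 19.5429)²/19.5429 = 0.3089
  (38 − 49.1333)²/49.1333 = 2.5227
  (64 − 50.4095)²/50.4095 = 3.6640
  (32 − 34.4571)²/34.4571 = 0.1752
χ² = 4.4480 + 6.4602 + 0.3089 + 2.5227 + 3.6640 + 0.1752 = 17.579
df = (2−1)(3−1) = 2. Since 17.579 > 7.378, reject the null hypothesis of independence at α = 0.025.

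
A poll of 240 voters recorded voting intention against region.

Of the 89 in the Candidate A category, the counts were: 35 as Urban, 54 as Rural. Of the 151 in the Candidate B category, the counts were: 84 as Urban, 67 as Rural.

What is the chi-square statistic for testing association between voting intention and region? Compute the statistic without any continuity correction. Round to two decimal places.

Row totals: 89, 151. Column totals: 119, 121. Grand total N = 240.
Expected counts (row total × column total / N):
  Candidate A, Urban: 89×119/240 = 44.129
  Candidate A, Rural: 89×121/240 = 44.871
  Candidate B, Urban: 151×119/240 = 74.871
  Candidate B, Rural: 151×121/240 = 76.129
Contributions (O − E)²/E:
  (35 − 44.129)²/44.129 = 1.8885
  (54 − 44.871)²/44.871 = 1.8573
  (84 − 74.871)²/74.871 = 1.1131
  (67 − 76.129)²/76.129 = 1.0947
χ² = 1.8885 + 1.8573 + 1.1131 + 1.0947 = 5.95

5.95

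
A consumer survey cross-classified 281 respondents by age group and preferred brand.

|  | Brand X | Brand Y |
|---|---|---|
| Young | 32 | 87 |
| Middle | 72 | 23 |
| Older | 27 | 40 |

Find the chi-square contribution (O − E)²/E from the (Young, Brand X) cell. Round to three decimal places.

9.935

Row total (Young) = 119; column total (Brand X) = 131; N = 281.
Expected count E = 119 × 131 / 281 = 55.4769.
Contribution = (O − E)²/E = (32 − 55.4769)² / 55.4769 = 9.935.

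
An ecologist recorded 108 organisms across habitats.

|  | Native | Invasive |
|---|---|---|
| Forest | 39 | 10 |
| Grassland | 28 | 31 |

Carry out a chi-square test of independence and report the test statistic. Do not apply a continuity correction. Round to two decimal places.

Row totals: 49, 59. Column totals: 67, 41. Grand total N = 108.
Expected counts (row total × column total / N):
  Forest, Native: 49×67/108 = 30.398
  Forest, Invasive: 49×41/108 = 18.602
  Grassland, Native: 59×67/108 = 36.602
  Grassland, Invasive: 59×41/108 = 22.398
Contributions (O − E)²/E:
  (39 − 30.398)²/30.398 = 2.4342
  (10 − 18.602)²/18.602 = 3.9778
  (28 − 36.602)²/36.602 = 2.0216
  (31 − 22.398)²/22.398 = 3.3036
χ² = 2.4342 + 3.9778 + 2.0216 + 3.3036 = 11.74

11.74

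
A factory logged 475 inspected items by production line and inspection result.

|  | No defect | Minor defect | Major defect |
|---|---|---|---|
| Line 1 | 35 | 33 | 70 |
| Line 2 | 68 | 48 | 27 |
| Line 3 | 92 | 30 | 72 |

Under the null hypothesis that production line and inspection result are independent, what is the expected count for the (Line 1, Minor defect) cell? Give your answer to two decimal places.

32.25

Row total (Line 1) = 138; column total (Minor defect) = 111; grand total N = 475.
Expected count = (row total × column total) / N = 138 × 111 / 475 = 32.25.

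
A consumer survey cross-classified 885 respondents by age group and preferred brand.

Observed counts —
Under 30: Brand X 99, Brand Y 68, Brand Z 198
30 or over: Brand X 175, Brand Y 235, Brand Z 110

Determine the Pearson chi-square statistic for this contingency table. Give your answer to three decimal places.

114.636

Row totals: 365, 520. Column totals: 274, 303, 308. Grand total N = 885.
Expected counts (row total × column total / N):
  Under 30, Brand X: 365×274/885 = 113.0056
  Under 30, Brand Y: 365×303/885 = 124.9661
  Under 30, Brand Z: 365×308/885 = 127.0282
  30 or over, Brand X: 520×274/885 = 160.9944
  30 or over, Brand Y: 520×303/885 = 178.0339
  30 or over, Brand Z: 520×308/885 = 180.9718
Contributions (O − E)²/E:
  (99 − 113.0056)²/113.0056 = 1.7358
  (68 − 124.9661)²/124.9661 = 25.9681
  (198 − 127.0282)²/127.0282 = 39.6526
  (175 − 160.9944)²/160.9944 = 1.2184
  (235 − 178.0339)²/178.0339 = 18.2276
  (110 − 180.9718)²/180.9718 = 27.8330
χ² = 1.7358 + 25.9681 + 39.6526 + 1.2184 + 18.2276 + 27.8330 = 114.636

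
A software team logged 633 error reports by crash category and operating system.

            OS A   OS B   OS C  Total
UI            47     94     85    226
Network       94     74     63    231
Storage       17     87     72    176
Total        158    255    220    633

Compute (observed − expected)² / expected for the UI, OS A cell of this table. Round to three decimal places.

Row total (UI) = 226; column total (OS A) = 158; N = 633.
Expected count E = 226 × 158 / 633 = 56.4107.
Contribution = (O − E)²/E = (47 − 56.4107)² / 56.4107 = 1.570.

1.570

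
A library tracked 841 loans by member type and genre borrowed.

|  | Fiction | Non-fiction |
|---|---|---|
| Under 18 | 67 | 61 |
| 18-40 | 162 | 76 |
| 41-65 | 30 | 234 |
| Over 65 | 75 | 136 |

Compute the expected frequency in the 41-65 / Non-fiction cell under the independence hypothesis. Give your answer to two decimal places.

Row total (41-65) = 264; column total (Non-fiction) = 507; grand total N = 841.
Expected count = (row total × column total) / N = 264 × 507 / 841 = 159.15.

159.15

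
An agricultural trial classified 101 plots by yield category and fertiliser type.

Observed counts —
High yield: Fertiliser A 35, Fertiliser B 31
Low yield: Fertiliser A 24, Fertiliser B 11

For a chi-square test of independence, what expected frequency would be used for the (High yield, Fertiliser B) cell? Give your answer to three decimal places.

27.446

Row total (High yield) = 66; column total (Fertiliser B) = 42; grand total N = 101.
Expected count = (row total × column total) / N = 66 × 42 / 101 = 27.446.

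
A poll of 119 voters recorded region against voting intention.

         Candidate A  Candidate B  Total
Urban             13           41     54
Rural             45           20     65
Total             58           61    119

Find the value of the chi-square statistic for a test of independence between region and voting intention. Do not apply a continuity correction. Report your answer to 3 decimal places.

Grand total N = 119.
Expected counts (row total × column total / N):
  Urban, Candidate A: 54×58/119 = 26.31933
  Urban, Candidate B: 54×61/119 = 27.68067
  Rural, Candidate A: 65×58/119 = 31.68067
  Rural, Candidate B: 65×61/119 = 33.31933
Contributions (O − E)²/E:
  (13 − 26.31933)²/26.31933 = 6.7405
  (41 − 27.68067)²/27.68067 = 6.4090
  (45 − 31.68067)²/31.68067 = 5.5998
  (20 − 33.31933)²/33.31933 = 5.3244
χ² = 6.7405 + 6.4090 + 5.5998 + 5.3244 = 24.074

24.074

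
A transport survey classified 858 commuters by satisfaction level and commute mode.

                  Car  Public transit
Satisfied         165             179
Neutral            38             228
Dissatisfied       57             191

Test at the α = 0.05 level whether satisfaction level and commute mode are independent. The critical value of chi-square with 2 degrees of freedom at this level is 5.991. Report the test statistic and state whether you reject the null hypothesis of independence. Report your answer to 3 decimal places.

Row totals: 344, 266, 248. Column totals: 260, 598. Grand total N = 858.
Expected counts (row total × column total / N):
  Satisfied, Car: 344×260/858 = 104.24242
  Satisfied, Public transit: 344×598/858 = 239.75758
  Neutral, Car: 266×260/858 = 80.60606
  Neutral, Public transit: 266×598/858 = 185.39394
  Dissatisfied, Car: 248×260/858 = 75.15152
  Dissatisfied, Public transit: 248×598/858 = 172.84848
Contributions (O − E)²/E:
  (165 − 104.24242)²/104.24242 = 35.4125
  (179 − 239.75758)²/239.75758 = 15.3967
  (38 − 80.60606)²/80.60606 = 22.5203
  (228 − 185.39394)²/185.39394 = 9.7915
  (57 − 75.15152)²/75.15152 = 4.3842
  (191 − 172.84848)²/172.84848 = 1.9062
χ² = 35.4125 + 15.3967 + 22.5203 + 9.7915 + 4.3842 + 1.9062 = 89.411
df = (3−1)(2−1) = 2. Since 89.411 > 5.991, reject the null hypothesis of independence at α = 0.05.

89.411; reject H₀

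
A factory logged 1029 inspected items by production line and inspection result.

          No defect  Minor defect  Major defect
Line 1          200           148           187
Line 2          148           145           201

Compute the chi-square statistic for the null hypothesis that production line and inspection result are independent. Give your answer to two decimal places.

Row totals: 535, 494. Column totals: 348, 293, 388. Grand total N = 1029.
Expected counts (row total × column total / N):
  Line 1, No defect: 535×348/1029 = 180.933
  Line 1, Minor defect: 535×293/1029 = 152.337
  Line 1, Major defect: 535×388/1029 = 201.730
  Line 2, No defect: 494×348/1029 = 167.067
  Line 2, Minor defect: 494×293/1029 = 140.663
  Line 2, Major defect: 494×388/1029 = 186.270
Contributions (O − E)²/E:
  (200 − 180.933)²/180.933 = 2.0093
  (148 − 152.337)²/152.337 = 0.1235
  (187 − 201.730)²/201.730 = 1.0756
  (148 − 167.067)²/167.067 = 2.1761
  (145 − 140.663)²/140.663 = 0.1337
  (201 − 186.270)²/186.270 = 1.1648
χ² = 2.0093 + 0.1235 + 1.0756 + 2.1761 + 0.1337 + 1.1648 = 6.68

6.68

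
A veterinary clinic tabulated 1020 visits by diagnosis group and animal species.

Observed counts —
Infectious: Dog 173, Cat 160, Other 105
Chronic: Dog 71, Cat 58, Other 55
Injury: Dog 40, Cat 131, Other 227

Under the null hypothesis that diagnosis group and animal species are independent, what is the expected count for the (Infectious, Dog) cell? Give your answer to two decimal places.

121.95

Row total (Infectious) = 438; column total (Dog) = 284; grand total N = 1020.
Expected count = (row total × column total) / N = 438 × 284 / 1020 = 121.95.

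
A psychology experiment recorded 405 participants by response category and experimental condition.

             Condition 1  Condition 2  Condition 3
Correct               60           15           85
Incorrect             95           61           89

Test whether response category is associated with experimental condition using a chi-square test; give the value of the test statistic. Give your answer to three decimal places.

Row totals: 160, 245. Column totals: 155, 76, 174. Grand total N = 405.
Expected counts (row total × column total / N):
  Correct, Condition 1: 160×155/405 = 61.2346
  Correct, Condition 2: 160×76/405 = 30.0247
  Correct, Condition 3: 160×174/405 = 68.7407
  Incorrect, Condition 1: 245×155/405 = 93.7654
  Incorrect, Condition 2: 245×76/405 = 45.9753
  Incorrect, Condition 3: 245×174/405 = 105.2593
Contributions (O − E)²/E:
  (60 − 61.2346)²/61.2346 = 0.0249
  (15 − 30.0247)²/30.0247 = 7.5185
  (85 − 68.7407)²/68.7407 = 3.8458
  (95 − 93.7654)²/93.7654 = 0.0163
  (61 − 45.9753)²/45.9753 = 4.9101
  (89 − 105.2593)²/105.2593 = 2.5116
χ² = 0.0249 + 7.5185 + 3.8458 + 0.0163 + 4.9101 + 2.5116 = 18.827

18.827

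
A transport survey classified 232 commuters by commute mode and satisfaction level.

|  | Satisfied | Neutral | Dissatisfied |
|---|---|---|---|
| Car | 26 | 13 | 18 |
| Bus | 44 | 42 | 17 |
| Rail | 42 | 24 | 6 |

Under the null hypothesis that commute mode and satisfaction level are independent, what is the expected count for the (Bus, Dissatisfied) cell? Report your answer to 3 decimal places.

Row total (Bus) = 103; column total (Dissatisfied) = 41; grand total N = 232.
Expected count = (row total × column total) / N = 103 × 41 / 232 = 18.203.

18.203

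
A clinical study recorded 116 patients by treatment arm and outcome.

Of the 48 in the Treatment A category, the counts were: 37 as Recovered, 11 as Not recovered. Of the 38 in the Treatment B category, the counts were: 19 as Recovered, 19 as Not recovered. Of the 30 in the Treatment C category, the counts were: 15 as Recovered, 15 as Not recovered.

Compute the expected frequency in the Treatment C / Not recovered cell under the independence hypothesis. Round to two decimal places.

Row total (Treatment C) = 30; column total (Not recovered) = 45; grand total N = 116.
Expected count = (row total × column total) / N = 30 × 45 / 116 = 11.64.

11.64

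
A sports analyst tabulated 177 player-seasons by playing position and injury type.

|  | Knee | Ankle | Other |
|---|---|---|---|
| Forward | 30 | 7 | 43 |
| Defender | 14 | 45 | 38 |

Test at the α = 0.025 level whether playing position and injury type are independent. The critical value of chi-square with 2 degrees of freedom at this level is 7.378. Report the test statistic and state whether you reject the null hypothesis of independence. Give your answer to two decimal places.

Row totals: 80, 97. Column totals: 44, 52, 81. Grand total N = 177.
Expected counts (row total × column total / N):
  Forward, Knee: 80×44/177 = 19.887
  Forward, Ankle: 80×52/177 = 23.503
  Forward, Other: 80×81/177 = 36.610
  Defender, Knee: 97×44/177 = 24.113
  Defender, Ankle: 97×52/177 = 28.497
  Defender, Other: 97×81/177 = 44.390
Contributions (O − E)²/E:
  (30 − 19.887)²/19.887 = 5.1427
  (7 − 23.503)²/23.503 = 11.5878
  (43 − 36.610)²/36.610 = 1.1153
  (14 − 24.113)²/24.113 = 4.2414
  (45 − 28.497)²/28.497 = 9.5571
  (38 − 44.390)²/44.390 = 0.9198
χ² = 5.1427 + 11.5878 + 1.1153 + 4.2414 + 9.5571 + 0.9198 = 32.56
df = (2−1)(3−1) = 2. Since 32.56 > 7.378, reject the null hypothesis of independence at α = 0.025.

32.56; reject H₀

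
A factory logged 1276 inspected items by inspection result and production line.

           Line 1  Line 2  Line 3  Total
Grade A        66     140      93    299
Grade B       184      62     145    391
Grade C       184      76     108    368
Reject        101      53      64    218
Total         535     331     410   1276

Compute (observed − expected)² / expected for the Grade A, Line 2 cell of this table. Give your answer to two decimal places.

Row total (Grade A) = 299; column total (Line 2) = 331; N = 1276.
Expected count E = 299 × 331 / 1276 = 77.5619.
Contribution = (O − E)²/E = (140 − 77.5619)² / 77.5619 = 50.26.

50.26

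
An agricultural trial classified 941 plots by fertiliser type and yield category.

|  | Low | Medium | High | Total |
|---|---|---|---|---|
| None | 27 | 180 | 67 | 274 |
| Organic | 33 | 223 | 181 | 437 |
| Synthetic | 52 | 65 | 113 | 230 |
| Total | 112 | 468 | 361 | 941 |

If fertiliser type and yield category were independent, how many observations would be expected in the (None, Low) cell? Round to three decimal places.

32.612

Row total (None) = 274; column total (Low) = 112; grand total N = 941.
Expected count = (row total × column total) / N = 274 × 112 / 941 = 32.612.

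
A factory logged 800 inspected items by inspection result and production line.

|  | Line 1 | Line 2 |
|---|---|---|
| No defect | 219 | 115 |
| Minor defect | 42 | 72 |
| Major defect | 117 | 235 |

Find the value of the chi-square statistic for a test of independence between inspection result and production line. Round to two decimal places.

Row totals: 334, 114, 352. Column totals: 378, 422. Grand total N = 800.
Expected counts (row total × column total / N):
  No defect, Line 1: 334×378/800 = 157.815
  No defect, Line 2: 334×422/800 = 176.185
  Minor defect, Line 1: 114×378/800 = 53.865
  Minor defect, Line 2: 114×422/800 = 60.135
  Major defect, Line 1: 352×378/800 = 166.320
  Major defect, Line 2: 352×422/800 = 185.680
Contributions (O − E)²/E:
  (219 − 157.815)²/157.815 = 23.7215
  (115 − 176.185)²/176.185 = 21.2481
  (42 − 53.865)²/53.865 = 2.6135
  (72 − 60.135)²/60.135 = 2.3410
  (117 − 166.320)²/166.320 = 14.6252
  (235 − 185.680)²/185.680 = 13.1003
χ² = 23.7215 + 21.2481 + 2.6135 + 2.3410 + 14.6252 + 13.1003 = 77.65

77.65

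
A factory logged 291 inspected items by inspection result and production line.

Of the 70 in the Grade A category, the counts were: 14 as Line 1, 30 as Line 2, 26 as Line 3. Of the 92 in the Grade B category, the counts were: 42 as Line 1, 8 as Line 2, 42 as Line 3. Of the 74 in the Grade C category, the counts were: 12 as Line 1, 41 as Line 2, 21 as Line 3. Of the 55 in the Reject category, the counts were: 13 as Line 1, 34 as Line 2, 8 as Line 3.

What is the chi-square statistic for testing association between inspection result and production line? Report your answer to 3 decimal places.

61.363

Row totals: 70, 92, 74, 55. Column totals: 81, 113, 97. Grand total N = 291.
Expected counts (row total × column total / N):
  Grade A, Line 1: 70×81/291 = 19.4845
  Grade A, Line 2: 70×113/291 = 27.1821
  Grade A, Line 3: 70×97/291 = 23.3333
  Grade B, Line 1: 92×81/291 = 25.6082
  Grade B, Line 2: 92×113/291 = 35.7251
  Grade B, Line 3: 92×97/291 = 30.6667
  Grade C, Line 1: 74×81/291 = 20.5979
  Grade C, Line 2: 74×113/291 = 28.7354
  Grade C, Line 3: 74×97/291 = 24.6667
  Reject, Line 1: 55×81/291 = 15.3093
  Reject, Line 2: 55×113/291 = 21.3574
  Reject, Line 3: 55×97/291 = 18.3333
Contributions (O − E)²/E:
  (14 − 19.4845)²/19.4845 = 1.5438
  (30 − 27.1821)²/27.1821 = 0.2921
  (26 − 23.3333)²/23.3333 = 0.3048
  (42 − 25.6082)²/25.6082 = 10.4924
  (8 − 35.7251)²/35.7251 = 21.5166
  (42 − 30.6667)²/30.6667 = 4.1884
  (12 − 20.5979)²/20.5979 = 3.5889
  (41 − 28.7354)²/28.7354 = 5.2347
  (21 − 24.6667)²/24.6667 = 0.5451
  (13 − 15.3093)²/15.3093 = 0.3483
  (34 − 21.3574)²/21.3574 = 7.4838
  (8 − 18.3333)²/18.3333 = 5.8242
χ² = 1.5438 + 0.2921 + 0.3048 + 10.4924 + 21.5166 + 4.1884 + 3.5889 + 5.2347 + 0.5451 + 0.3483 + 7.4838 + 5.8242 = 61.363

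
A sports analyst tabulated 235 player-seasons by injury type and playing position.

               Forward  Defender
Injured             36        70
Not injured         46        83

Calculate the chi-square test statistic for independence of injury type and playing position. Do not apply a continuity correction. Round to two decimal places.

Row totals: 106, 129. Column totals: 82, 153. Grand total N = 235.
Expected counts (row total × column total / N):
  Injured, Forward: 106×82/235 = 36.987
  Injured, Defender: 106×153/235 = 69.013
  Not injured, Forward: 129×82/235 = 45.013
  Not injured, Defender: 129×153/235 = 83.987
Contributions (O − E)²/E:
  (36 − 36.987)²/36.987 = 0.0263
  (70 − 69.013)²/69.013 = 0.0141
  (46 − 45.013)²/45.013 = 0.0216
  (83 − 83.987)²/83.987 = 0.0116
χ² = 0.0263 + 0.0141 + 0.0216 + 0.0116 = 0.07

0.07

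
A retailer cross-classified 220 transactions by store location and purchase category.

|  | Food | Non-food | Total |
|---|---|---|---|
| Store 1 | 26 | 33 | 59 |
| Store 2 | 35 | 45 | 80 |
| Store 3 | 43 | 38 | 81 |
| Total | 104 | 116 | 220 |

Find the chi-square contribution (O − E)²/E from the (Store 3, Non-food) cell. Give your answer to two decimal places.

0.52

Row total (Store 3) = 81; column total (Non-food) = 116; N = 220.
Expected count E = 81 × 116 / 220 = 42.709.
Contribution = (O − E)²/E = (38 − 42.709)² / 42.709 = 0.52.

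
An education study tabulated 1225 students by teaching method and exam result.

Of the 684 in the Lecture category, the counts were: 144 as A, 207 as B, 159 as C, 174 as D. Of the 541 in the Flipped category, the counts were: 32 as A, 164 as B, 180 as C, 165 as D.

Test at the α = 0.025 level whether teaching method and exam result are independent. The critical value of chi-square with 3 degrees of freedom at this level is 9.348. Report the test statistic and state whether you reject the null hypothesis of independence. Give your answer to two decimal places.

Row totals: 684, 541. Column totals: 176, 371, 339, 339. Grand total N = 1225.
Expected counts (row total × column total / N):
  Lecture, A: 684×176/1225 = 98.273
  Lecture, B: 684×371/1225 = 207.154
  Lecture, C: 684×339/1225 = 189.287
  Lecture, D: 684×339/1225 = 189.287
  Flipped, A: 541×176/1225 = 77.727
  Flipped, B: 541×371/1225 = 163.846
  Flipped, C: 541×339/1225 = 149.713
  Flipped, D: 541×339/1225 = 149.713
Contributions (O − E)²/E:
  (144 − 98.273)²/98.273 = 21.2770
  (207 − 207.154)²/207.154 = 0.0001
  (159 − 189.287)²/189.287 = 4.8461
  (174 − 189.287)²/189.287 = 1.2346
  (32 − 77.727)²/77.727 = 26.9013
  (164 − 163.846)²/163.846 = 0.0001
  (180 − 149.713)²/149.713 = 6.1271
  (165 − 149.713)²/149.713 = 1.5609
χ² = 21.2770 + 0.0001 + 4.8461 + 1.2346 + 26.9013 + 0.0001 + 6.1271 + 1.5609 = 61.95
df = (2−1)(4−1) = 3. Since 61.95 > 9.348, reject the null hypothesis of independence at α = 0.025.

61.95; reject H₀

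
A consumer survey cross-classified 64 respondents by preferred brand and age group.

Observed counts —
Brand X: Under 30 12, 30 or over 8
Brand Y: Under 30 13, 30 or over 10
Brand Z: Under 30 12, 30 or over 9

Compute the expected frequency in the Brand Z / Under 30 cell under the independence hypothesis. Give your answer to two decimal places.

Row total (Brand Z) = 21; column total (Under 30) = 37; grand total N = 64.
Expected count = (row total × column total) / N = 21 × 37 / 64 = 12.14.

12.14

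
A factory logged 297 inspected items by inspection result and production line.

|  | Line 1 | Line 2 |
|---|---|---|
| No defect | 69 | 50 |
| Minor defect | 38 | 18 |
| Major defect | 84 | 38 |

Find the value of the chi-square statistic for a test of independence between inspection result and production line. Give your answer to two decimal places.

3.48

Row totals: 119, 56, 122. Column totals: 191, 106. Grand total N = 297.
Expected counts (row total × column total / N):
  No defect, Line 1: 119×191/297 = 76.529
  No defect, Line 2: 119×106/297 = 42.471
  Minor defect, Line 1: 56×191/297 = 36.013
  Minor defect, Line 2: 56×106/297 = 19.987
  Major defect, Line 1: 122×191/297 = 78.458
  Major defect, Line 2: 122×106/297 = 43.542
Contributions (O − E)²/E:
  (69 − 76.529)²/76.529 = 0.7407
  (50 − 42.471)²/42.471 = 1.3347
  (38 − 36.013)²/36.013 = 0.1096
  (18 − 19.987)²/19.987 = 0.1975
  (84 − 78.458)²/78.458 = 0.3915
  (38 − 43.542)²/43.542 = 0.7054
χ² = 0.7407 + 1.3347 + 0.1096 + 0.1975 + 0.3915 + 0.7054 = 3.48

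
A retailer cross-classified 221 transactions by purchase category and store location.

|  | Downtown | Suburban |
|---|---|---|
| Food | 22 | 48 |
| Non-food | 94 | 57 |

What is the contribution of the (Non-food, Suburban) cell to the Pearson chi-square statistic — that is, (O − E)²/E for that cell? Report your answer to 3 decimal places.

3.029

Row total (Non-food) = 151; column total (Suburban) = 105; N = 221.
Expected count E = 151 × 105 / 221 = 71.7421.
Contribution = (O − E)²/E = (57 − 71.7421)² / 71.7421 = 3.029.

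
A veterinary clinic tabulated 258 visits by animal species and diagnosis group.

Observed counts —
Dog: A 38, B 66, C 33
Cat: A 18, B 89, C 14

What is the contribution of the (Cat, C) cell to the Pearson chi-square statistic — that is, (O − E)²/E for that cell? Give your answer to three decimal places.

2.934

Row total (Cat) = 121; column total (C) = 47; N = 258.
Expected count E = 121 × 47 / 258 = 22.0426.
Contribution = (O − E)²/E = (14 − 22.0426)² / 22.0426 = 2.934.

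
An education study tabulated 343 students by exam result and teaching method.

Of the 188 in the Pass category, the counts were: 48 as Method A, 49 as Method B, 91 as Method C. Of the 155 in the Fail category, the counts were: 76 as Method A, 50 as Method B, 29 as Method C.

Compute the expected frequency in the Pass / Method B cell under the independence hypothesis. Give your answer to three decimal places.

Row total (Pass) = 188; column total (Method B) = 99; grand total N = 343.
Expected count = (row total × column total) / N = 188 × 99 / 343 = 54.262.

54.262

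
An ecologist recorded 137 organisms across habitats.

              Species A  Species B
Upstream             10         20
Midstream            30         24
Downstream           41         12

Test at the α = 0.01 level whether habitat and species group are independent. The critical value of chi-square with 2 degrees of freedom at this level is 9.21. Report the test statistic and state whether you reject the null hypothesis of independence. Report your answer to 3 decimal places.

15.833; reject H₀

Row totals: 30, 54, 53. Column totals: 81, 56. Grand total N = 137.
Expected counts (row total × column total / N):
  Upstream, Species A: 30×81/137 = 17.7372
  Upstream, Species B: 30×56/137 = 12.2628
  Midstream, Species A: 54×81/137 = 31.9270
  Midstream, Species B: 54×56/137 = 22.0730
  Downstream, Species A: 53×81/137 = 31.3358
  Downstream, Species B: 53×56/137 = 21.6642
Contributions (O − E)²/E:
  (10 − 17.7372)²/17.7372 = 3.3751
  (20 − 12.2628)²/12.2628 = 4.8818
  (30 − 31.9270)²/31.9270 = 0.1163
  (24 − 22.0730)²/22.0730 = 0.1682
  (41 − 31.3358)²/31.3358 = 2.9805
  (12 − 21.6642)²/21.6642 = 4.3111
χ² = 3.3751 + 4.8818 + 0.1163 + 0.1682 + 2.9805 + 4.3111 = 15.833
df = (3−1)(2−1) = 2. Since 15.833 > 9.21, reject the null hypothesis of independence at α = 0.01.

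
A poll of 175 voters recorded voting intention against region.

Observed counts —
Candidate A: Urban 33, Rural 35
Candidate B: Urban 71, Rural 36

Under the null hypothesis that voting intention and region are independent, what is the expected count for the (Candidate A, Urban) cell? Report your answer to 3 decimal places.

40.411

Row total (Candidate A) = 68; column total (Urban) = 104; grand total N = 175.
Expected count = (row total × column total) / N = 68 × 104 / 175 = 40.411.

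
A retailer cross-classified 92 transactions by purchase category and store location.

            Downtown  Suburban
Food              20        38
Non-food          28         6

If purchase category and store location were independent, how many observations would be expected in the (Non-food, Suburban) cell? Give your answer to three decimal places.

16.261

Row total (Non-food) = 34; column total (Suburban) = 44; grand total N = 92.
Expected count = (row total × column total) / N = 34 × 44 / 92 = 16.261.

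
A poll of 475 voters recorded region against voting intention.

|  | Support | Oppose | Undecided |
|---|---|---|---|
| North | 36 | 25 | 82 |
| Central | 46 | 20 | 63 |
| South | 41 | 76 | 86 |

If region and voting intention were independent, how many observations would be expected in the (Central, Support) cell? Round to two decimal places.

Row total (Central) = 129; column total (Support) = 123; grand total N = 475.
Expected count = (row total × column total) / N = 129 × 123 / 475 = 33.40.

33.40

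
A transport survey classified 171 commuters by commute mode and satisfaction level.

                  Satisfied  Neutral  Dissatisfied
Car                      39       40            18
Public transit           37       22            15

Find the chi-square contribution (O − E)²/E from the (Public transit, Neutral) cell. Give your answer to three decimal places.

Row total (Public transit) = 74; column total (Neutral) = 62; N = 171.
Expected count E = 74 × 62 / 171 = 26.8304.
Contribution = (O − E)²/E = (22 − 26.8304)² / 26.8304 = 0.870.

0.870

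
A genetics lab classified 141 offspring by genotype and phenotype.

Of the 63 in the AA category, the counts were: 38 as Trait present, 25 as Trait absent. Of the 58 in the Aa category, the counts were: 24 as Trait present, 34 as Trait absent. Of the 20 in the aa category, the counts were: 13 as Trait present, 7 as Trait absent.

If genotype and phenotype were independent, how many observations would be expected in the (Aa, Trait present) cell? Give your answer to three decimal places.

Row total (Aa) = 58; column total (Trait present) = 75; grand total N = 141.
Expected count = (row total × column total) / N = 58 × 75 / 141 = 30.851.

30.851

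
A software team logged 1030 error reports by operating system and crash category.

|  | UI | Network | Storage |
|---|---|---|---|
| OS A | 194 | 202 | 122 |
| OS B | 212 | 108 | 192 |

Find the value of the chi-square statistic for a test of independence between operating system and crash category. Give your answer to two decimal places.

44.87

Row totals: 518, 512. Column totals: 406, 310, 314. Grand total N = 1030.
Expected counts (row total × column total / N):
  OS A, UI: 518×406/1030 = 204.183
  OS A, Network: 518×310/1030 = 155.903
  OS A, Storage: 518×314/1030 = 157.915
  OS B, UI: 512×406/1030 = 201.817
  OS B, Network: 512×310/1030 = 154.097
  OS B, Storage: 512×314/1030 = 156.085
Contributions (O − E)²/E:
  (194 − 204.183)²/204.183 = 0.5078
  (202 − 155.903)²/155.903 = 13.6298
  (122 − 157.915)²/157.915 = 8.1682
  (212 − 201.817)²/201.817 = 0.5138
  (108 − 154.097)²/154.097 = 13.7896
  (192 − 156.085)²/156.085 = 8.2640
χ² = 0.5078 + 13.6298 + 8.1682 + 0.5138 + 13.7896 + 8.2640 = 44.87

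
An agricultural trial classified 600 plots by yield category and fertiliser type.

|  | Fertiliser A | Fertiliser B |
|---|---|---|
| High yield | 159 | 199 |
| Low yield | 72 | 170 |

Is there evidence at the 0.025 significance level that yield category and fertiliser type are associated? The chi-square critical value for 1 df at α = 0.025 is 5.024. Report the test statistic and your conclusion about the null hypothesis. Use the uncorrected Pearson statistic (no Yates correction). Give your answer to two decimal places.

Row totals: 358, 242. Column totals: 231, 369. Grand total N = 600.
Expected counts (row total × column total / N):
  High yield, Fertiliser A: 358×231/600 = 137.830
  High yield, Fertiliser B: 358×369/600 = 220.170
  Low yield, Fertiliser A: 242×231/600 = 93.170
  Low yield, Fertiliser B: 242×369/600 = 148.830
Contributions (O − E)²/E:
  (159 − 137.830)²/137.830 = 3.2516
  (199 − 220.170)²/220.170 = 2.0356
  (72 − 93.170)²/93.170 = 4.8102
  (170 − 148.830)²/148.830 = 3.0113
χ² = 3.2516 + 2.0356 + 4.8102 + 3.0113 = 13.11
df = (2−1)(2−1) = 1. Since 13.11 > 5.024, reject the null hypothesis of independence at α = 0.025.

13.11; reject H₀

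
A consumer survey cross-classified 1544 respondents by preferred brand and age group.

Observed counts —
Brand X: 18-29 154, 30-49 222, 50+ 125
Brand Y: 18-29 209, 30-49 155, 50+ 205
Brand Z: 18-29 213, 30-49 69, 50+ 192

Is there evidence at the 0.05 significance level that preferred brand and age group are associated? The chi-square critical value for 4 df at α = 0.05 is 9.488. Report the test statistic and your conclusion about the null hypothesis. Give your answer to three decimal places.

107.482; reject H₀

Row totals: 501, 569, 474. Column totals: 576, 446, 522. Grand total N = 1544.
Expected counts (row total × column total / N):
  Brand X, 18-29: 501×576/1544 = 186.9016
  Brand X, 30-49: 501×446/1544 = 144.7189
  Brand X, 50+: 501×522/1544 = 169.3795
  Brand Y, 18-29: 569×576/1544 = 212.2694
  Brand Y, 30-49: 569×446/1544 = 164.3614
  Brand Y, 50+: 569×522/1544 = 192.3692
  Brand Z, 18-29: 474×576/1544 = 176.8290
  Brand Z, 30-49: 474×446/1544 = 136.9197
  Brand Z, 50+: 474×522/1544 = 160.2513
Contributions (O − E)²/E:
  (154 − 186.9016)²/186.9016 = 5.7919
  (222 − 144.7189)²/144.7189 = 41.2688
  (125 − 169.3795)²/169.3795 = 11.6280
  (209 − 212.2694)²/212.2694 = 0.0504
  (155 − 164.3614)²/164.3614 = 0.5332
  (205 − 192.3692)²/192.3692 = 0.8293
  (213 − 176.8290)²/176.8290 = 7.3989
  (69 − 136.9197)²/136.9197 = 33.6919
  (192 − 160.2513)²/160.2513 = 6.2900
χ² = 5.7919 + 41.2688 + 11.6280 + 0.0504 + 0.5332 + 0.8293 + 7.3989 + 33.6919 + 6.2900 = 107.482
df = (3−1)(3−1) = 4. Since 107.482 > 9.488, reject the null hypothesis of independence at α = 0.05.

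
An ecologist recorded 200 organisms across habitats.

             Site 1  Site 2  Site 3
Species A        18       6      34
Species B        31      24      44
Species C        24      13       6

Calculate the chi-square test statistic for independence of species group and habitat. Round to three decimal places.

22.836

Row totals: 58, 99, 43. Column totals: 73, 43, 84. Grand total N = 200.
Expected counts (row total × column total / N):
  Species A, Site 1: 58×73/200 = 21.1700
  Species A, Site 2: 58×43/200 = 12.4700
  Species A, Site 3: 58×84/200 = 24.3600
  Species B, Site 1: 99×73/200 = 36.1350
  Species B, Site 2: 99×43/200 = 21.2850
  Species B, Site 3: 99×84/200 = 41.5800
  Species C, Site 1: 43×73/200 = 15.6950
  Species C, Site 2: 43×43/200 = 9.2450
  Species C, Site 3: 43×84/200 = 18.0600
Contributions (O − E)²/E:
  (18 − 21.1700)²/21.1700 = 0.4747
  (6 − 12.4700)²/12.4700 = 3.3569
  (34 − 24.3600)²/24.3600 = 3.8148
  (31 − 36.1350)²/36.1350 = 0.7297
  (24 − 21.2850)²/21.2850 = 0.3463
  (44 − 41.5800)²/41.5800 = 0.1408
  (24 − 15.6950)²/15.6950 = 4.3946
  (13 − 9.2450)²/9.2450 = 1.5252
  (6 − 18.0600)²/18.0600 = 8.0534
χ² = 0.4747 + 3.3569 + 3.8148 + 0.7297 + 0.3463 + 0.1408 + 4.3946 + 1.5252 + 8.0534 = 22.836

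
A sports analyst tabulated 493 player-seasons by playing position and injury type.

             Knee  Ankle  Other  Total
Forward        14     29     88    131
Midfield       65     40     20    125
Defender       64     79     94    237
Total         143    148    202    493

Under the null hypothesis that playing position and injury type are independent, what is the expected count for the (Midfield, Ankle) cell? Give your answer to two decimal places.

Row total (Midfield) = 125; column total (Ankle) = 148; grand total N = 493.
Expected count = (row total × column total) / N = 125 × 148 / 493 = 37.53.

37.53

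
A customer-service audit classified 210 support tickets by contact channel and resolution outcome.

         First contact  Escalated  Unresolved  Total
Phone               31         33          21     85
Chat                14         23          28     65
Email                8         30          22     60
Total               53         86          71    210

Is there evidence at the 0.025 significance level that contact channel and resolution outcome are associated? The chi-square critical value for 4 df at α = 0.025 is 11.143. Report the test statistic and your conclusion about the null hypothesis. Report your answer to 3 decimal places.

Grand total N = 210.
Expected counts (row total × column total / N):
  Phone, First contact: 85×53/210 = 21.4524
  Phone, Escalated: 85×86/210 = 34.8095
  Phone, Unresolved: 85×71/210 = 28.7381
  Chat, First contact: 65×53/210 = 16.4048
  Chat, Escalated: 65×86/210 = 26.6190
  Chat, Unresolved: 65×71/210 = 21.9762
  Email, First contact: 60×53/210 = 15.1429
  Email, Escalated: 60×86/210 = 24.5714
  Email, Unresolved: 60×71/210 = 20.2857
Contributions (O − E)²/E:
  (31 − 21.4524)²/21.4524 = 4.2493
  (33 − 34.8095)²/34.8095 = 0.0941
  (21 − 28.7381)²/28.7381 = 2.0836
  (14 − 16.4048)²/16.4048 = 0.3525
  (23 − 26.6190)²/26.6190 = 0.4920
  (28 − 21.9762)²/21.9762 = 1.6512
  (8 − 15.1429)²/15.1429 = 3.3693
  (30 − 24.5714)²/24.5714 = 1.1993
  (22 − 20.2857)²/20.2857 = 0.1449
χ² = 4.2493 + 0.0941 + 2.0836 + 0.3525 + 0.4920 + 1.6512 + 3.3693 + 1.1993 + 0.1449 = 13.636
df = (3−1)(3−1) = 4. Since 13.636 > 11.143, reject the null hypothesis of independence at α = 0.025.

13.636; reject H₀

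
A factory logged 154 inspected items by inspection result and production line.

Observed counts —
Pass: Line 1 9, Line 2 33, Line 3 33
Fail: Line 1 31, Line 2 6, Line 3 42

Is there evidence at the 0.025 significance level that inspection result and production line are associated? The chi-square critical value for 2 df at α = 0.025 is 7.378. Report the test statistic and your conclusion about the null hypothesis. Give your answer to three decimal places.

Row totals: 75, 79. Column totals: 40, 39, 75. Grand total N = 154.
Expected counts (row total × column total / N):
  Pass, Line 1: 75×40/154 = 19.4805
  Pass, Line 2: 75×39/154 = 18.9935
  Pass, Line 3: 75×75/154 = 36.5260
  Fail, Line 1: 79×40/154 = 20.5195
  Fail, Line 2: 79×39/154 = 20.0065
  Fail, Line 3: 79×75/154 = 38.4740
Contributions (O − E)²/E:
  (9 − 19.4805)²/19.4805 = 5.6385
  (33 − 18.9935)²/18.9935 = 10.3289
  (33 − 36.5260)²/36.5260 = 0.3404
  (31 − 20.5195)²/20.5195 = 5.3530
  (6 − 20.0065)²/20.0065 = 9.8059
  (42 − 38.4740)²/38.4740 = 0.3231
χ² = 5.6385 + 10.3289 + 0.3404 + 5.3530 + 9.8059 + 0.3231 = 31.790
df = (2−1)(3−1) = 2. Since 31.790 > 7.378, reject the null hypothesis of independence at α = 0.025.

31.790; reject H₀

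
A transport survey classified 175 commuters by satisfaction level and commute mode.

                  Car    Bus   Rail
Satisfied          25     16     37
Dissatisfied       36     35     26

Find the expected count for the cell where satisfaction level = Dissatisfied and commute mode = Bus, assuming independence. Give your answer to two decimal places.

28.27

Row total (Dissatisfied) = 97; column total (Bus) = 51; grand total N = 175.
Expected count = (row total × column total) / N = 97 × 51 / 175 = 28.27.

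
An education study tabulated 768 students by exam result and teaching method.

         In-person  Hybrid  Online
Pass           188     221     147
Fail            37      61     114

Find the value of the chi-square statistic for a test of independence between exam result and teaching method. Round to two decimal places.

52.80

Row totals: 556, 212. Column totals: 225, 282, 261. Grand total N = 768.
Expected counts (row total × column total / N):
  Pass, In-person: 556×225/768 = 162.891
  Pass, Hybrid: 556×282/768 = 204.156
  Pass, Online: 556×261/768 = 188.953
  Fail, In-person: 212×225/768 = 62.109
  Fail, Hybrid: 212×282/768 = 77.844
  Fail, Online: 212×261/768 = 72.047
Contributions (O − E)²/E:
  (188 − 162.891)²/162.891 = 3.8705
  (221 − 204.156)²/204.156 = 1.3897
  (147 − 188.953)²/188.953 = 9.3148
  (37 − 62.109)²/62.109 = 10.1509
  (61 − 77.844)²/77.844 = 3.6447
  (114 − 72.047)²/72.047 = 24.4293
χ² = 3.8705 + 1.3897 + 9.3148 + 10.1509 + 3.6447 + 24.4293 = 52.80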